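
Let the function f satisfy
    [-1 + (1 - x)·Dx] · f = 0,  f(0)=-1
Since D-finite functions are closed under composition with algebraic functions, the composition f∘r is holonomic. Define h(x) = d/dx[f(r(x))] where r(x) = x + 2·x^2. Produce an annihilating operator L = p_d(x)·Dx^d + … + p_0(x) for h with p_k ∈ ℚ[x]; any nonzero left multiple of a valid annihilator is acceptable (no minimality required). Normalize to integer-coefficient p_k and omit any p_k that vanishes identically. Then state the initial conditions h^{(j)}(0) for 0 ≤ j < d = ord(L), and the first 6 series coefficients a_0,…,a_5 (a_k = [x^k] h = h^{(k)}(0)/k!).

L = (6 + 12·x + 24·x^2) + (-1 - 3·x + 6·x^2 + 8·x^3)·Dx  (order 1).
h: a_k = -1, -6, -15, -44, -105, -258, …
ICs: h(0) = -1.

f: a_k = -1, -1, -1, -1, -1, -1, …
Change of var in L_f (x↦r) gives L₀.
Derive L from L₀ (diff closure).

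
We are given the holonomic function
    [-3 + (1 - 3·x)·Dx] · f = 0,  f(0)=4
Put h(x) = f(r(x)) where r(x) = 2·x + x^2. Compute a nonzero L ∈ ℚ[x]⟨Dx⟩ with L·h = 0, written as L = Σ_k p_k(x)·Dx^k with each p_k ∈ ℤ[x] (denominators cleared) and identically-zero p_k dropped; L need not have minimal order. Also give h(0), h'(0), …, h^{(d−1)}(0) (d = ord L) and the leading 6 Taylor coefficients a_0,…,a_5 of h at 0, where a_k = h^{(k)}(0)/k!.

f: a_k = 4, 12, 36, 108, 324, 972, …
L₀ from L_f via x↦r, Dx↦r'^{-1}Dx.
L = (6 + 6·x) + (-1 + 6·x + 3·x^2)·Dx  (order 1).
h: a_k = 4, 24, 156, 1008, 6516, 42120, …
ICs: h(0) = 4.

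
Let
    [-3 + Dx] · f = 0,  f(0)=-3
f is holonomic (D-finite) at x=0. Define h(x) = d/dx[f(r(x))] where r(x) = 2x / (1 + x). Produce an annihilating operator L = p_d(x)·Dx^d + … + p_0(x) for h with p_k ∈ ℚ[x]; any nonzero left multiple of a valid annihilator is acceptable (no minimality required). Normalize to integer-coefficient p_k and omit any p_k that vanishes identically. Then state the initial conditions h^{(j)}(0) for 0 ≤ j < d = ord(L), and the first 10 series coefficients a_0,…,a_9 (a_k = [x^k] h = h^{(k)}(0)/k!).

f: a_k = -3, -9, -27/2, -27/2, -81/8, -243/40, -243/80, -729/560, -2187/4480, -729/4480, …
L₀ from L_f via x↦r, Dx↦r'^{-1}Dx.
Differentiate: ansatz ord ≤ ord L₀ ⇒ L.
L = (4 - 2·x) + (-1 - 2·x - x^2)·Dx  (order 1).
h: a_k = -18, -72, -54, 72, 18, -432/5, 342/5, 288/35, -2754/35, 3384/35, …
ICs: h(0) = -18.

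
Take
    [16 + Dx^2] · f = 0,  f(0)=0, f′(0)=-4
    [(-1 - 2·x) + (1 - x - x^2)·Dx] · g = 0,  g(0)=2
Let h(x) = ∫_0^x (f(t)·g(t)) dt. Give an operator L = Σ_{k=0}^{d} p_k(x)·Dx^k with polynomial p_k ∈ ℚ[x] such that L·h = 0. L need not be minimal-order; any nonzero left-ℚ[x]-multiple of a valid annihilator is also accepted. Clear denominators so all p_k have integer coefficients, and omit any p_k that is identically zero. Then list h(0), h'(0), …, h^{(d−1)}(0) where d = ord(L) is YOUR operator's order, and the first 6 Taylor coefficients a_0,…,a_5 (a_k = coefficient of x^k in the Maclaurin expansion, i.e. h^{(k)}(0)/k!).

f: a_k = 0, -4, 0, 32/3, 0, -128/15, …
g: a_k = 2, 2, 4, 6, 10, 16, …
f·g: L₀ = L_f ⊗_s L_g, ord ≤ 2·1.
∫: right-multiply L₀ by Dx.
L = (-14 + 16·x + 16·x^2)·Dx + (2 + 4·x)·Dx^2 + (-1 + x + x^2)·Dx^3  (order 3).
h: a_k = 0, 0, -4, -8/3, 4/3, -8/15, …
ICs: h(0) = 0, h′(0) = 0, h′′(0) = -8.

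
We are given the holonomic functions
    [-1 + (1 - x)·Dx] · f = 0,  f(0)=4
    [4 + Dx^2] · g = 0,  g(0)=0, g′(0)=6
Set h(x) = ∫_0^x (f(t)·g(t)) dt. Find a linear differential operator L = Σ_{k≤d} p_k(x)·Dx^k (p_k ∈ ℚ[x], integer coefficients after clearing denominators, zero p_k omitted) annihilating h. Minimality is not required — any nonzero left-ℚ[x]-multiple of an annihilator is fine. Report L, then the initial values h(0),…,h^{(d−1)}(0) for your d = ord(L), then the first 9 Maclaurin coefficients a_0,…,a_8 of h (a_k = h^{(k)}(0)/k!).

f: a_k = 4, 4, 4, 4, 4, 4, 4, 4, 4, …
g: a_k = 0, 6, 0, -4, 0, 4/5, 0, -8/105, 0, …
Sym-product of L_f,L_g gives L₀ (≤ ord 2).
h=∫₀ˣh₀: take L = L₀·Dx.
L = (-4 + 4·x)·Dx + 2·Dx^2 + (-1 + x)·Dx^3  (order 3).
h: a_k = 0, 0, 12, 8, 2, 8/5, 28/15, 8/5, 143/105, …
ICs: h(0) = 0, h′(0) = 0, h′′(0) = 24.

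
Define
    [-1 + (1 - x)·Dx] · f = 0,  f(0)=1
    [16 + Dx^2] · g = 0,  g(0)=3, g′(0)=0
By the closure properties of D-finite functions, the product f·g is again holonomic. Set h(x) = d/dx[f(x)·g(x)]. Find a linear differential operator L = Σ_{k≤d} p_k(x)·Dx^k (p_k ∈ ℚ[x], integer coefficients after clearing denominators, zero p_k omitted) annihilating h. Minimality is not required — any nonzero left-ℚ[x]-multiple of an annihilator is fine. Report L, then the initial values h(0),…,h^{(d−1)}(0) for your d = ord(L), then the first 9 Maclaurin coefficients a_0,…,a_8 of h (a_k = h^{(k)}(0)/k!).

L = (14 - 32·x + 16·x^2) + (-2 + 2·x)·Dx + (1 - 2·x + x^2)·Dx^2  (order 2).
h: a_k = 3, -42, -63, 44, 55, -182/5, -637/15, -200/21, -75/7, …
ICs: h(0) = 3, h′(0) = -42.

f: a_k = 1, 1, 1, 1, 1, 1, 1, 1, 1, …
g: a_k = 3, 0, -24, 0, 32, 0, -256/15, 0, 512/105, …
f·g: L₀ = L_f ⊗_s L_g, ord ≤ 1·2.
h₀' ⇒ L via d/dx closure of L₀.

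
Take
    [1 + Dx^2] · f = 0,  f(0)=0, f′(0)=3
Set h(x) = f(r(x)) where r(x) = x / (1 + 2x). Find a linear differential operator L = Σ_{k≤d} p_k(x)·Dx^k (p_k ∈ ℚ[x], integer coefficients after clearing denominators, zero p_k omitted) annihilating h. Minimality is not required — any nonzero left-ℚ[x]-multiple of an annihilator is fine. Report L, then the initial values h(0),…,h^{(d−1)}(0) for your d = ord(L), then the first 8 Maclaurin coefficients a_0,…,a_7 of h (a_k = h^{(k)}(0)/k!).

f: a_k = 0, 3, 0, -1/2, 0, 1/40, 0, -1/1680, …
Substitute x→r, Dx→(1/r')Dx; clear ⇒ L₀.
L = 1 + (4 + 24·x + 48·x^2 + 32·x^3)·Dx + (1 + 8·x + 24·x^2 + 32·x^3 + 16·x^4)·Dx^2  (order 2).
h: a_k = 0, 3, -6, 23/2, -21, 1441/40, -225/4, 123479/1680, …
ICs: h(0) = 0, h′(0) = 3.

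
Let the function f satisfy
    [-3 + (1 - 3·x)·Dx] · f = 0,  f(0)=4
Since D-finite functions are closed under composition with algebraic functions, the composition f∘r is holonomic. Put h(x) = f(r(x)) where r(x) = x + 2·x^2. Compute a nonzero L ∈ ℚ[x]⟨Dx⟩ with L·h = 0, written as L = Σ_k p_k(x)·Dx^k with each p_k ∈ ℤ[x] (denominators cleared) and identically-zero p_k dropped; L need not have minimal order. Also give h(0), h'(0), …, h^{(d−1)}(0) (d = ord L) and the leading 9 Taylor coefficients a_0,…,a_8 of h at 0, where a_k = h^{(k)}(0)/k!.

L = (3 + 12·x) + (-1 + 3·x + 6·x^2)·Dx  (order 1).
h: a_k = 4, 12, 60, 252, 1116, 4860, 21276, 92988, 406620, …
ICs: h(0) = 4.

f: a_k = 4, 12, 36, 108, 324, 972, 2916, 8748, 26244, …
Change of var in L_f (x↦r) gives L₀.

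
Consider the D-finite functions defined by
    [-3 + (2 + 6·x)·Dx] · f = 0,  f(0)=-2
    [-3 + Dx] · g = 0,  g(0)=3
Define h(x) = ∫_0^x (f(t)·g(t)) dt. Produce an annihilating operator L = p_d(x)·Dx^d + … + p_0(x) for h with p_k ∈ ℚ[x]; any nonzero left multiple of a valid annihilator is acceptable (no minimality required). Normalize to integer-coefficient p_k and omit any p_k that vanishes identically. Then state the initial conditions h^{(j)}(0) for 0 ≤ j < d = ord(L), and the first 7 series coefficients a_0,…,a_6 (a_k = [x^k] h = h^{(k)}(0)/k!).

L = (-9 - 18·x)·Dx + (2 + 6·x)·Dx^2  (order 2).
h: a_k = 0, -6, -27/2, -63/4, -459/32, -2673/320, -8667/1280, …
ICs: h(0) = 0, h′(0) = -6.

f: a_k = -2, -3, 9/4, -27/8, 405/64, -1701/128, 15309/512, …
g: a_k = 3, 9, 27/2, 27/2, 81/8, 243/40, 243/80, …
L₀ := L_f ⊗_s L_g (sym. prod.), ord ≤ 1.
Integrate: L := L₀·Dx.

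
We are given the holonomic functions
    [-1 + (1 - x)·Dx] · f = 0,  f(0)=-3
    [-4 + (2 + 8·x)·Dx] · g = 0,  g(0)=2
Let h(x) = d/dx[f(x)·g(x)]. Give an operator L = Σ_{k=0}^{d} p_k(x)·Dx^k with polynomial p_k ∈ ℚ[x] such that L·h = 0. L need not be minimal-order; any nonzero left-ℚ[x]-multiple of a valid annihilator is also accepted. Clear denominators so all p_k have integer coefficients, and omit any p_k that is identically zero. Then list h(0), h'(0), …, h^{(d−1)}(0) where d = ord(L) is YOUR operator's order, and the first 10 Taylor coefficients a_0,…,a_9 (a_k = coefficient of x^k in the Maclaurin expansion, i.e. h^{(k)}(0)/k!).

f: a_k = -3, -3, -3, -3, -3, -3, -3, -3, -3, -3, …
g: a_k = 2, 4, -4, 8, -20, 56, -168, 528, -1716, 5720, …
f·g: L₀ = L_f ⊗_s L_g, ord ≤ 1·1.
Derive L from L₀ (diff closure).
L = (2 + 36·x + 12·x^2) + (-3 - 11·x + 6·x^2 + 8·x^3)·Dx  (order 1).
h: a_k = -18, -12, -90, 120, -690, 2196, -8526, 31440, -119070, 451140, …
ICs: h(0) = -18.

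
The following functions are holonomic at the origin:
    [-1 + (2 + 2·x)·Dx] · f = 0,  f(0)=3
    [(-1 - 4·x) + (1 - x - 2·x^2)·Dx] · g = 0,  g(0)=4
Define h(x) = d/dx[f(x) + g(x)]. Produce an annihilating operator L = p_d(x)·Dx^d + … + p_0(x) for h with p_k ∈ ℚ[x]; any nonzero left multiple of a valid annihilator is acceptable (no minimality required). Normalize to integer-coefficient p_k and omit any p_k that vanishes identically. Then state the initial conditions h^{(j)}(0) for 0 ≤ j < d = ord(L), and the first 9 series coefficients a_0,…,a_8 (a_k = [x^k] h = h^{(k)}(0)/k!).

f: a_k = 3, 3/2, -3/8, 3/16, -15/128, 21/256, -63/1024, 99/2048, -1287/32768, …
g: a_k = 4, 4, 12, 20, 44, 84, 172, 340, 684, …
Weyl lclm of L_f,L_g ⇒ L₀ (ord ≤ 2).
Derive L from L₀ (diff closure).
L = (-78 - 288·x - 288·x^2 - 240·x^3) + (-117 - 693·x - 1188·x^2 - 1332·x^3 - 720·x^4)·Dx + (26 + 52·x + 2·x^2 - 208·x^3 - 344·x^4 - 160·x^5)·Dx^2  (order 2).
h: a_k = 11/2, 93/4, 969/16, 5617/32, 107625/256, 528195/512, 4874933/2048, 22412025/4096, 804539241/65536, …
ICs: h(0) = 11/2, h′(0) = 93/4.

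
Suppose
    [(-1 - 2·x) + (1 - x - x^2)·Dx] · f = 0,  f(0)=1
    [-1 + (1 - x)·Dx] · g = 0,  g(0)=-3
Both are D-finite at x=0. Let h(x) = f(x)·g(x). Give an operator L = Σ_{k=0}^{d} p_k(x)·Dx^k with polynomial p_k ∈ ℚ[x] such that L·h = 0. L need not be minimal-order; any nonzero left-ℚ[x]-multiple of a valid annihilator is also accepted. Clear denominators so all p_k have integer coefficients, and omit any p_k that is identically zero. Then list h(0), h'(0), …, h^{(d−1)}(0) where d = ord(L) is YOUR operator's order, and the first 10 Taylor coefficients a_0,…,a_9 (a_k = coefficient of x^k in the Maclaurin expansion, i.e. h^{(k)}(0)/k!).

f: a_k = 1, 1, 2, 3, 5, 8, 13, 21, 34, 55, …
g: a_k = -3, -3, -3, -3, -3, -3, -3, -3, -3, -3, …
Product ⇒ symmetric product L₀, ord ≤ 1.
L = (-2 + 3·x^2) + (1 - 2·x + x^3)·Dx  (order 1).
h: a_k = -3, -6, -12, -21, -36, -60, -99, -162, -264, -429, …
ICs: h(0) = -3.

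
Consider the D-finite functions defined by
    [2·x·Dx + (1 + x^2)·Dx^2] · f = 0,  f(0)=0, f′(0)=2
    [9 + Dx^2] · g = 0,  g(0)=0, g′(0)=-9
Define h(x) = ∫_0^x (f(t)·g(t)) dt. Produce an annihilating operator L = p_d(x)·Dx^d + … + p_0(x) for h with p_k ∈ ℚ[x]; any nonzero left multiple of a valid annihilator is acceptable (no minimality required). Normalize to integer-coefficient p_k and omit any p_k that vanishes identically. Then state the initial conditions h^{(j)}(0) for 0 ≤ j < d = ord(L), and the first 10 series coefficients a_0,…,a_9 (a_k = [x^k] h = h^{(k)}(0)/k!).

f: a_k = 0, 2, 0, -2/3, 0, 2/5, 0, -2/7, 0, 2/9, …
g: a_k = 0, -9, 0, 27/2, 0, -243/40, 0, 729/560, 0, -729/4480, …
f·g: L₀ = L_f ⊗_s L_g, ord ≤ 2·2.
Integrate: L := L₀·Dx.
L = (1170 + 3834·x^2 + 4779·x^4 + 2916·x^6 + 729·x^8)·Dx + (396·x + 1044·x^3 + 972·x^5 + 324·x^7)·Dx^2 + (220 + 768·x^2 + 1026·x^4 + 648·x^6 + 162·x^8)·Dx^3 + (44·x + 116·x^3 + 108·x^5 + 36·x^7)·Dx^4 + (10 + 38·x^2 + 55·x^4 + 36·x^6 + 9·x^8)·Dx^5  (order 5).
h: a_k = 0, 0, 0, -6, 0, 33/5, 0, -99/28, 0, 13/8, …
ICs: h(0) = 0, h′(0) = 0, h′′(0) = 0, h′′′(0) = -36, h′′′′(0) = 0.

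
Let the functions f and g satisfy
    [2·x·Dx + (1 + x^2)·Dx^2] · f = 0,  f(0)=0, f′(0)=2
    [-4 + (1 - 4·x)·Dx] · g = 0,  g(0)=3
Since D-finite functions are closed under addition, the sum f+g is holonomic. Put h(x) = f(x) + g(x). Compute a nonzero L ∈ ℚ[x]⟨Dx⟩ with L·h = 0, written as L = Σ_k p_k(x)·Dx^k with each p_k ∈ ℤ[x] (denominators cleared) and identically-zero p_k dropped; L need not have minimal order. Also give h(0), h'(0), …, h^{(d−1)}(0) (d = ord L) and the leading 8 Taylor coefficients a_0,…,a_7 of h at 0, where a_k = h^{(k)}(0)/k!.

L = (8 - 128·x - 24·x^2)·Dx + (-49 + 8·x - 109·x^2 - 24·x^3)·Dx^2 + (4 - 15·x - 15·x^3 - 4·x^4)·Dx^3  (order 3).
h: a_k = 3, 14, 48, 574/3, 768, 15362/5, 12288, 344062/7, …
ICs: h(0) = 3, h′(0) = 14, h′′(0) = 96.

f: a_k = 0, 2, 0, -2/3, 0, 2/5, 0, -2/7, …
g: a_k = 3, 12, 48, 192, 768, 3072, 12288, 49152, …
L₀ := lclm(L_f,L_g); ord L₀ ≤ 2+1.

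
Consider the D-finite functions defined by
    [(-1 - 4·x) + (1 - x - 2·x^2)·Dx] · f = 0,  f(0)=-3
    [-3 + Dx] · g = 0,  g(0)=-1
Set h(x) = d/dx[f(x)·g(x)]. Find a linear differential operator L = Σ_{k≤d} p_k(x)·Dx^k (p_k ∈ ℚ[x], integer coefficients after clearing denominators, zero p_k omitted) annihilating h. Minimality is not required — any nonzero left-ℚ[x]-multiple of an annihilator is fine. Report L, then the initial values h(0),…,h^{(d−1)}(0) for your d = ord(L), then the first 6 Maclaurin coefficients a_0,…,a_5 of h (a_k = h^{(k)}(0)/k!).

f: a_k = -3, -3, -9, -15, -33, -63, …
g: a_k = -1, -3, -9/2, -9/2, -27/8, -81/40, …
Sym-product of L_f,L_g gives L₀ (≤ ord 1).
Differentiate: ansatz ord ≤ ord L₀ ⇒ L.
L = (21 + 12·x - 39·x^2 - 12·x^3 + 36·x^4) + (-4 + 3·x + 15·x^2 - 4·x^3 - 12·x^4)·Dx  (order 1).
h: a_k = 12, 63, 207, 1137/2, 1431, 137637/40, …
ICs: h(0) = 12.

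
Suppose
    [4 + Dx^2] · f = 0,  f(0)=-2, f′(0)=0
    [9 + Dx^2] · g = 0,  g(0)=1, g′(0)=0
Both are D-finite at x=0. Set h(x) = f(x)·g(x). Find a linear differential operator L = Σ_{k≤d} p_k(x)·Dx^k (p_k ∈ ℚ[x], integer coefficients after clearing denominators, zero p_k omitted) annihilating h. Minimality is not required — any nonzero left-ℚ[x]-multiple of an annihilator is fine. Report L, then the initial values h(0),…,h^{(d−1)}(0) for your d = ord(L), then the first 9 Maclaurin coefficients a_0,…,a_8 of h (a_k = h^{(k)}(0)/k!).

L = 25 + 26·Dx^2 + Dx^4  (order 4).
h: a_k = -2, 0, 13, 0, -313/12, 0, 7813/360, 0, -195313/20160, …
ICs: h(0) = -2, h′(0) = 0, h′′(0) = 26, h′′′(0) = 0.

f: a_k = -2, 0, 4, 0, -4/3, 0, 8/45, 0, -4/315, …
g: a_k = 1, 0, -9/2, 0, 27/8, 0, -81/80, 0, 729/4480, …
h₀=f·g: eliminate ⇒ L₀, order ≤ 2·2.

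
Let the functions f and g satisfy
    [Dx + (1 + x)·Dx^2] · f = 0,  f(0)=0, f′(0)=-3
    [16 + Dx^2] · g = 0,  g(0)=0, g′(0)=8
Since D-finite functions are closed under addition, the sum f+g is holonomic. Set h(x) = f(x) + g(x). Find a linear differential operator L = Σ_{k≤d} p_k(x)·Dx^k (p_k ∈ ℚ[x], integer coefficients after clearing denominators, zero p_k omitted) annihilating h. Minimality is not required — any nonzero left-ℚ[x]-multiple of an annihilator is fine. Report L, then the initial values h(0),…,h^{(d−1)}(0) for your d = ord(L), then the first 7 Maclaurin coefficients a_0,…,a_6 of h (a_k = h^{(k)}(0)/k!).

L = (176 + 256·x + 128·x^2)·Dx + (144 + 400·x + 384·x^2 + 128·x^3)·Dx^2 + (11 + 16·x + 8·x^2)·Dx^3 + (9 + 25·x + 24·x^2 + 8·x^3)·Dx^4  (order 4).
h: a_k = 0, 5, 3/2, -67/3, 3/4, 247/15, 1/2, …
ICs: h(0) = 0, h′(0) = 5, h′′(0) = 3, h′′′(0) = -134.

f: a_k = 0, -3, 3/2, -1, 3/4, -3/5, 1/2, …
g: a_k = 0, 8, 0, -64/3, 0, 256/15, 0, …
f+g: L₀ = lclm(L_f,L_g), ord ≤ 2+2.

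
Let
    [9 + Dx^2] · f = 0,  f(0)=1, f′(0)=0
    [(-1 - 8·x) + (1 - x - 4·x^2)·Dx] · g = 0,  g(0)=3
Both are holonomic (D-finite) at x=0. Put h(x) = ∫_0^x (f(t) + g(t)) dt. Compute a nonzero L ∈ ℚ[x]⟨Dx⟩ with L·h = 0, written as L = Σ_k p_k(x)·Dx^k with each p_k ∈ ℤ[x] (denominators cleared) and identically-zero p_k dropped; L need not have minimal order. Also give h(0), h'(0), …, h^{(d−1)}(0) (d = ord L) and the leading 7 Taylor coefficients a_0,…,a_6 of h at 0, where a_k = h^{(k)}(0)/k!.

f: a_k = 1, 0, -9/2, 0, 27/8, 0, -81/80, …
g: a_k = 3, 3, 15, 27, 87, 195, 543, …
Weyl lclm of L_f,L_g ⇒ L₀ (ord ≤ 3).
h=∫h₀ ⇒ L = L₀·Dx.
L = (-567 - 4806·x - 3321·x^2 - 9936·x^3 - 6480·x^4 - 10368·x^5)·Dx + (171 - 117·x - 441·x^2 + 135·x^3 - 540·x^4 - 3888·x^5 - 5184·x^6)·Dx^2 + (-63 - 534·x - 369·x^2 - 1104·x^3 - 720·x^4 - 1152·x^5)·Dx^3 + (19 - 13·x - 49·x^2 + 15·x^3 - 60·x^4 - 432·x^5 - 576·x^6)·Dx^4  (order 4).
h: a_k = 0, 4, 3/2, 7/2, 27/4, 723/40, 65/2, …
ICs: h(0) = 0, h′(0) = 4, h′′(0) = 3, h′′′(0) = 21.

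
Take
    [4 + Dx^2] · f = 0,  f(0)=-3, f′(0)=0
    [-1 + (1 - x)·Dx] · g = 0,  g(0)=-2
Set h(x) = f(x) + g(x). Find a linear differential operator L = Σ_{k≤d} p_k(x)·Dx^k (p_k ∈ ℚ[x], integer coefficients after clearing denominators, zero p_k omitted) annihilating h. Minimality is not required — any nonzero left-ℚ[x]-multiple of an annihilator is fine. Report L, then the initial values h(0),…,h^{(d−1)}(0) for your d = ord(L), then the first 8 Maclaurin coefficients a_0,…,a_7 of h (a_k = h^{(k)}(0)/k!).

L = (-20 + 16·x - 8·x^2) + (12 - 28·x + 24·x^2 - 8·x^3)·Dx + (-5 + 4·x - 2·x^2)·Dx^2 + (3 - 7·x + 6·x^2 - 2·x^3)·Dx^3  (order 3).
h: a_k = -5, -2, 4, -2, -4, -2, -26/15, -2, …
ICs: h(0) = -5, h′(0) = -2, h′′(0) = 8.

f: a_k = -3, 0, 6, 0, -2, 0, 4/15, 0, …
g: a_k = -2, -2, -2, -2, -2, -2, -2, -2, …
Sum ⇒ L₀ = lclm(L_f,L_g) in ℚ(x)⟨Dx⟩.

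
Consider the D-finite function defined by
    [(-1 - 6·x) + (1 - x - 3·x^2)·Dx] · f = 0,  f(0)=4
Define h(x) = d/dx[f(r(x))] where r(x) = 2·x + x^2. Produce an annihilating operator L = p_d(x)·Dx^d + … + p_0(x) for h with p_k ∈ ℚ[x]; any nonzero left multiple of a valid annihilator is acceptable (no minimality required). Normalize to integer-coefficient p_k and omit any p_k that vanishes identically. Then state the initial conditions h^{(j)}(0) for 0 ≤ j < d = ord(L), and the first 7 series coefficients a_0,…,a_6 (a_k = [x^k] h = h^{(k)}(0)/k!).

L = (17 + 114·x + 597·x^2 + 1260·x^3 + 1215·x^4 + 540·x^5 + 90·x^6) + (-1 - 11·x + 21·x^2 + 211·x^3 + 405·x^4 + 333·x^5 + 126·x^6 + 18·x^7)·Dx  (order 1).
h: a_k = 8, 136, 864, 6272, 38600, 236904, 1393056, …
ICs: h(0) = 8.

f: a_k = 4, 4, 16, 28, 76, 160, 388, …
L₀ from L_f via x↦r, Dx↦r'^{-1}Dx.
h₀' ⇒ L via d/dx closure of L₀.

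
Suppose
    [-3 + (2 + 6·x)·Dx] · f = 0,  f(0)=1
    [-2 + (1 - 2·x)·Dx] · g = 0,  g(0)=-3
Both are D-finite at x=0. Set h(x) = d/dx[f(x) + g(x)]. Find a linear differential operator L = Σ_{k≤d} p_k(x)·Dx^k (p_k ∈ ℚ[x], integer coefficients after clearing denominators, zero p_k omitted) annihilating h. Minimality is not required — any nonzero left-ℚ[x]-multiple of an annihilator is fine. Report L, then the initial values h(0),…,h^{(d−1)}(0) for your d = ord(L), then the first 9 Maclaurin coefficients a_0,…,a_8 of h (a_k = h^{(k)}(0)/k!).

f: a_k = 1, 3/2, -9/8, 27/16, -405/128, 1701/256, -15309/1024, 72171/2048, -2814669/32768, …
g: a_k = -3, -6, -12, -24, -48, -96, -192, -384, -768, …
Sum ⇒ L₀ = lclm(L_f,L_g) in ℚ(x)⟨Dx⟩.
h=h₀': d/dx-closure on L₀ ⇒ L.
L = (-252 - 216·x) + (-69 - 684·x - 756·x^2)·Dx + (22 + 58·x - 96·x^2 - 216·x^3)·Dx^2  (order 2).
h: a_k = -9/2, -105/4, -1071/16, -6549/32, -114375/256, -635751/512, -4999827/2048, -27980493/4096, -779309559/65536, …
ICs: h(0) = -9/2, h′(0) = -105/4.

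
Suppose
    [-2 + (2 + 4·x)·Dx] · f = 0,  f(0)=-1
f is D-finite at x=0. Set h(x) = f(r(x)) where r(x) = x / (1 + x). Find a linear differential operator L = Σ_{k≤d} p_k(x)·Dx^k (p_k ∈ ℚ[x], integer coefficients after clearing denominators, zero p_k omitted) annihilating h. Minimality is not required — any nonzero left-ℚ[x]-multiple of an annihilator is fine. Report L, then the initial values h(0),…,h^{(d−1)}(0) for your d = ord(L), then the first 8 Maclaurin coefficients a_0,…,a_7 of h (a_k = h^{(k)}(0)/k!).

f: a_k = -1, -1, 1/2, -1/2, 5/8, -7/8, 21/16, -33/16, …
L₀ from L_f via x↦r, Dx↦r'^{-1}Dx.
L = -1 + (1 + 4·x + 3·x^2)·Dx  (order 1).
h: a_k = -1, -1, 3/2, -5/2, 37/8, -75/8, 327/16, -753/16, …
ICs: h(0) = -1.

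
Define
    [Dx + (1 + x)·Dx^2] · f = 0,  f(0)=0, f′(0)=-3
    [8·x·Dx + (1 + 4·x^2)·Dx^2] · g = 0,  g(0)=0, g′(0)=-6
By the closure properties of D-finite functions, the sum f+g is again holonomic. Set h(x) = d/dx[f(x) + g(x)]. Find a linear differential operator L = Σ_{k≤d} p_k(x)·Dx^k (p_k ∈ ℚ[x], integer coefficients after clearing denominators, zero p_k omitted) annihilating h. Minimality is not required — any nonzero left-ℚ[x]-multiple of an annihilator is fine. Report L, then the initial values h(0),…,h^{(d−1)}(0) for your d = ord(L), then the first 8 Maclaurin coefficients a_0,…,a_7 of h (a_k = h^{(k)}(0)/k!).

f: a_k = 0, -3, 3/2, -1, 3/4, -3/5, 1/2, -3/7, …
g: a_k = 0, -6, 0, 8, 0, -96/5, 0, 384/7, …
L₀ := lclm(L_f,L_g); ord L₀ ≤ 2+2.
h=h₀': d/dx-closure on L₀ ⇒ L.
L = (-8 - 24·x + 96·x^2 + 32·x^3) + (-10 - 16·x + 72·x^2 + 192·x^3 + 64·x^4)·Dx + (-1 + 7·x + 8·x^2 + 32·x^3 + 48·x^4 + 16·x^5)·Dx^2  (order 2).
h: a_k = -9, 3, 21, 3, -99, 3, 381, 3, …
ICs: h(0) = -9, h′(0) = 3.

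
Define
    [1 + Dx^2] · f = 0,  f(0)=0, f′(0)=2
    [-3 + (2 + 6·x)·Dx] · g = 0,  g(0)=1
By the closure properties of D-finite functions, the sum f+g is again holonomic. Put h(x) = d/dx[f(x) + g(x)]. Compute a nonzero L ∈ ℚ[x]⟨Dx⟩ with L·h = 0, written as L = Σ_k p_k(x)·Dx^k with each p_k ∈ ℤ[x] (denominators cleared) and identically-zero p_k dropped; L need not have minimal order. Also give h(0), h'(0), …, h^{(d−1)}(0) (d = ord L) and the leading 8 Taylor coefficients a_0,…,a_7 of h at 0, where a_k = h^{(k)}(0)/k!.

f: a_k = 0, 2, 0, -1/3, 0, 1/60, 0, -1/2520, …
g: a_k = 1, 3/2, -9/8, 27/16, -405/128, 1701/256, -15309/1024, 72171/2048, …
Sum ⇒ L₀ = lclm(L_f,L_g) in ℚ(x)⟨Dx⟩.
Derive L from L₀ (diff closure).
L = (-417 - 72·x - 108·x^2) + (-62 - 234·x - 216·x^2 - 216·x^3)·Dx + (-417 - 72·x - 108·x^2)·Dx^2 + (-62 - 234·x - 216·x^2 - 216·x^3)·Dx^3  (order 3).
h: a_k = 7/2, -9/4, 65/16, -405/32, 25579/768, -45927/512, 22733609/92160, -2814669/4096, …
ICs: h(0) = 7/2, h′(0) = -9/4, h′′(0) = 65/8.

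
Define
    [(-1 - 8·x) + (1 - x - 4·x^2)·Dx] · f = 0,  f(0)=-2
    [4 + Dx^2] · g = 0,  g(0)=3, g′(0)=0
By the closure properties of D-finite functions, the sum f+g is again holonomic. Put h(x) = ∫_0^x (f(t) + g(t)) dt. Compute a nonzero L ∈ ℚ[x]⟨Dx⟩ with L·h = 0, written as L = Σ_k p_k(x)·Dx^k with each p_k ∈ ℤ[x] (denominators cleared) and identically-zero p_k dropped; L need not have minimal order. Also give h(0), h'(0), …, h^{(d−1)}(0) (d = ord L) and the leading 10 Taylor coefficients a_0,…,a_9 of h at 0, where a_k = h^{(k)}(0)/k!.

f: a_k = -2, -2, -10, -18, -58, -130, -362, -882, -2330, -5858, …
g: a_k = 3, 0, -6, 0, 2, 0, -4/15, 0, 2/105, 0, …
h₀=f+g: left-lcm gives L₀, ord ≤ 3.
∫: right-multiply L₀ by Dx.
L = (116 + 1008·x + 968·x^2 + 2688·x^3 + 640·x^4 + 1024·x^5)·Dx + (-28 - 4·x + 8·x^2 + 200·x^3 + 480·x^4 + 384·x^5 + 512·x^6)·Dx^2 + (29 + 252·x + 242·x^2 + 672·x^3 + 160·x^4 + 256·x^5)·Dx^3 + (-7 - x + 2·x^2 + 50·x^3 + 120·x^4 + 96·x^5 + 128·x^6)·Dx^4  (order 4).
h: a_k = 0, 1, -1, -16/3, -9/2, -56/5, -65/3, -5434/105, -441/4, -244648/945, …
ICs: h(0) = 0, h′(0) = 1, h′′(0) = -2, h′′′(0) = -32.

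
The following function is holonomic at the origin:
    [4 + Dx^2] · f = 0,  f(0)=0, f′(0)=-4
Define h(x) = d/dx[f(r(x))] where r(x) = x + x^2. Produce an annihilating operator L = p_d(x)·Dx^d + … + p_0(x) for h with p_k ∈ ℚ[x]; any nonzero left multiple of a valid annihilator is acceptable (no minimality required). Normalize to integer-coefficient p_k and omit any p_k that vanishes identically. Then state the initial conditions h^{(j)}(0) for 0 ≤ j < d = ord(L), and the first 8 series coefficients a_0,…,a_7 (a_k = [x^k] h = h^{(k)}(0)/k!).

f: a_k = 0, -4, 0, 8/3, 0, -8/15, 0, 16/315, …
Change of var in L_f (x↦r) gives L₀.
Derive L from L₀ (diff closure).
L = (16 + 32·x + 96·x^2 + 128·x^3 + 64·x^4) + (-6 - 12·x)·Dx + (1 + 4·x + 4·x^2)·Dx^2  (order 2).
h: a_k = -4, -8, 8, 32, 112/3, 0, -1664/45, -1792/45, …
ICs: h(0) = -4, h′(0) = -8.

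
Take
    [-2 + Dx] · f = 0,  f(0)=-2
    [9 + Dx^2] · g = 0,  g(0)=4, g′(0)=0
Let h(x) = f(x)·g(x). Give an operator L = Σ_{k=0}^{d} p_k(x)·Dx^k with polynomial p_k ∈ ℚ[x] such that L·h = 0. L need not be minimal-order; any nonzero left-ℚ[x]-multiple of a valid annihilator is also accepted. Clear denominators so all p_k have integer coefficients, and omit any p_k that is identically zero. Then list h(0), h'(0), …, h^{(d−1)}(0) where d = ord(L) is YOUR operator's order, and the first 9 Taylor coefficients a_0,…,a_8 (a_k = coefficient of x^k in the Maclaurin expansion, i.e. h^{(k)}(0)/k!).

f: a_k = -2, -4, -4, -8/3, -4/3, -8/15, -8/45, -16/315, -4/315, …
g: a_k = 4, 0, -18, 0, 27/2, 0, -81/20, 0, 729/1120, …
Sym-product of L_f,L_g gives L₀ (≤ ord 2).
L = 13 - 4·Dx + Dx^2  (order 2).
h: a_k = -8, -16, 20, 184/3, 119/3, -122/15, -407/18, -3277/315, 239/5040, …
ICs: h(0) = -8, h′(0) = -16.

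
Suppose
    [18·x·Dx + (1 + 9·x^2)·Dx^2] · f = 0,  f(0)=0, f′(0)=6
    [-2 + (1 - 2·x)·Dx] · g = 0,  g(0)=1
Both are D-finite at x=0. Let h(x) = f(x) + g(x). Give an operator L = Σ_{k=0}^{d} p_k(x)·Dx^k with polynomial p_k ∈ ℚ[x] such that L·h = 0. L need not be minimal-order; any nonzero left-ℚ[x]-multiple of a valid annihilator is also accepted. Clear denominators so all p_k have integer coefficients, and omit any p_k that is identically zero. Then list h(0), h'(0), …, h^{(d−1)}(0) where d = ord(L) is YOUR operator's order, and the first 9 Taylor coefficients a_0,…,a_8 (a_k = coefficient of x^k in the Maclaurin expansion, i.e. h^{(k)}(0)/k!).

f: a_k = 0, 6, 0, -18, 0, 486/5, 0, -4374/7, 0, …
g: a_k = 1, 2, 4, 8, 16, 32, 64, 128, 256, …
Weyl lclm of L_f,L_g ⇒ L₀ (ord ≤ 3).
L = (36 - 288·x - 972·x^2)·Dx + (-21 + 36·x - 9·x^2 - 972·x^3)·Dx^2 + (2 + 5·x + 45·x^3 - 162·x^4)·Dx^3  (order 3).
h: a_k = 1, 8, 4, -10, 16, 646/5, 64, -3478/7, 256, …
ICs: h(0) = 1, h′(0) = 8, h′′(0) = 8.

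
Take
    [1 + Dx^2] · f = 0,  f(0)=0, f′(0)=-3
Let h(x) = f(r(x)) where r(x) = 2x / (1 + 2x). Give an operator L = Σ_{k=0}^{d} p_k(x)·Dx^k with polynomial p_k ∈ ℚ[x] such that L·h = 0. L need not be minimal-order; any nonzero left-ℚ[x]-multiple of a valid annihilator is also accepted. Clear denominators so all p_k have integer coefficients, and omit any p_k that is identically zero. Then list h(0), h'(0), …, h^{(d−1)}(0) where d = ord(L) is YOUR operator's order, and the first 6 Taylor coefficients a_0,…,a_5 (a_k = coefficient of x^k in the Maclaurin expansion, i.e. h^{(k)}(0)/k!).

L = 4 + (4 + 24·x + 48·x^2 + 32·x^3)·Dx + (1 + 8·x + 24·x^2 + 32·x^3 + 16·x^4)·Dx^2  (order 2).
h: a_k = 0, -6, 12, -20, 24, -4/5, …
ICs: h(0) = 0, h′(0) = -6.

f: a_k = 0, -3, 0, 1/2, 0, -1/40, …
Substitute x→r, Dx→(1/r')Dx; clear ⇒ L₀.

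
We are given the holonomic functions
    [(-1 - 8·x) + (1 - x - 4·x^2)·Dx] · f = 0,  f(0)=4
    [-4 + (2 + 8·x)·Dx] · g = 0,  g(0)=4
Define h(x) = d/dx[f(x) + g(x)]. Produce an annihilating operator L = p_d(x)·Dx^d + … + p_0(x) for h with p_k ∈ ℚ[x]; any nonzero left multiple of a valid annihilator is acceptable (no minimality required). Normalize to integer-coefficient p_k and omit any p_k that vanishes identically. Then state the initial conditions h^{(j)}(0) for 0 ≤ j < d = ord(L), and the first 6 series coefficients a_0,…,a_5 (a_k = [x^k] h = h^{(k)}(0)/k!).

L = (-114 - 780·x - 2688·x^2 - 2688·x^3 - 3840·x^4) + (-21 - 420·x - 2778·x^2 - 7200·x^3 - 10272·x^4 - 11520·x^5)·Dx + (6 + 57·x + 153·x^2 + 4·x^3 - 816·x^4 - 2624·x^5 - 2560·x^6)·Dx^2  (order 2).
h: a_k = 12, 24, 156, 304, 1860, 2328, …
ICs: h(0) = 12, h′(0) = 24.

f: a_k = 4, 4, 20, 36, 116, 260, …
g: a_k = 4, 8, -8, 16, -40, 112, …
Sum ⇒ L₀ = lclm(L_f,L_g) in ℚ(x)⟨Dx⟩.
Derive L from L₀ (diff closure).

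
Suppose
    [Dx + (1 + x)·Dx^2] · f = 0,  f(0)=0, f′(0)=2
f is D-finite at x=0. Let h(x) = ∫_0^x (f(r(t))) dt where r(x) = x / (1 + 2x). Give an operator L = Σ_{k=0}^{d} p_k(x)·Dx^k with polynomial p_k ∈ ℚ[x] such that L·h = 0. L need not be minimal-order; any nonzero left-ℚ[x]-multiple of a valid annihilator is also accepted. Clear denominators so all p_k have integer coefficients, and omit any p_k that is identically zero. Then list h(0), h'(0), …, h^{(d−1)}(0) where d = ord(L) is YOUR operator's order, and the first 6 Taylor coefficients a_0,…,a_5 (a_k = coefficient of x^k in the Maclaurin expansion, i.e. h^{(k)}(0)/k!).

L = (5 + 12·x)·Dx^2 + (1 + 5·x + 6·x^2)·Dx^3  (order 3).
h: a_k = 0, 0, 1, -5/3, 19/6, -13/2, …
ICs: h(0) = 0, h′(0) = 0, h′′(0) = 2.

f: a_k = 0, 2, -1, 2/3, -1/2, 2/5, …
Substitute x→r, Dx→(1/r')Dx; clear ⇒ L₀.
Integrate: L := L₀·Dx.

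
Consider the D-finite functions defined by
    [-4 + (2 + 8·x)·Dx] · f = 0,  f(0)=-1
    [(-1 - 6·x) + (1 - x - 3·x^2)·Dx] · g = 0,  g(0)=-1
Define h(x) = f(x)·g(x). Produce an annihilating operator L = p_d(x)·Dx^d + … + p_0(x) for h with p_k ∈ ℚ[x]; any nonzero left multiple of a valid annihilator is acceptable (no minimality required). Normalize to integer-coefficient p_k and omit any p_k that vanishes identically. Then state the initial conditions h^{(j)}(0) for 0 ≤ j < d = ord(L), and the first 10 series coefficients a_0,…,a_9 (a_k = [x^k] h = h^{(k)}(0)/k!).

f: a_k = -1, -2, 2, -4, 10, -28, 84, -264, 858, -2860, …
g: a_k = -1, -1, -4, -7, -19, -40, -97, -217, -508, -1159, …
h₀=f·g: eliminate ⇒ L₀, order ≤ 1·1.
L = (3 + 8·x + 18·x^2) + (-1 - 3·x + 7·x^2 + 12·x^3)·Dx  (order 1).
h: a_k = 1, 3, 4, 17, 19, 98, 71, 629, -16, 4731, …
ICs: h(0) = 1.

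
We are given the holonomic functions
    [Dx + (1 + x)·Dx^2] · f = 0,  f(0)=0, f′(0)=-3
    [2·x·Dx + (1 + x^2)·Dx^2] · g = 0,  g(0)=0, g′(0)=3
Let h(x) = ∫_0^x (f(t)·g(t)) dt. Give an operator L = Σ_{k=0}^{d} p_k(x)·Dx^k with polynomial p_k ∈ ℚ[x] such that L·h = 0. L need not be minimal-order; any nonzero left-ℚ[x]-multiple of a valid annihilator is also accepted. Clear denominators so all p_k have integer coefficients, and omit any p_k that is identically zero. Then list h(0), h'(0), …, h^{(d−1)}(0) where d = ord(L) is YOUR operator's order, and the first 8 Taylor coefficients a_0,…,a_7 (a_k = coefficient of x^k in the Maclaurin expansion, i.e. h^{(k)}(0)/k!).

L = (24 + 44·x + 80·x^2 + 156·x^3 + 120·x^4 + 52·x^5 + 4·x^7)·Dx^2 + (18 + 124·x + 308·x^2 + 484·x^3 + 544·x^4 + 372·x^5 + 140·x^6 + 12·x^7 + 14·x^8)·Dx^3 + (12 + 64·x + 192·x^2 + 312·x^3 + 360·x^4 + 312·x^5 + 192·x^6 + 72·x^7 + 12·x^8 + 8·x^9)·Dx^4 + (5 + 18·x + 37·x^2 + 56·x^3 + 66·x^4 + 60·x^5 + 42·x^6 + 24·x^7 + 9·x^8 + 2·x^9 + x^10)·Dx^5  (order 5).
h: a_k = 0, 0, 0, -3, 9/8, 0, 1/8, -13/35, …
ICs: h(0) = 0, h′(0) = 0, h′′(0) = 0, h′′′(0) = -18, h′′′′(0) = 27.

f: a_k = 0, -3, 3/2, -1, 3/4, -3/5, 1/2, -3/7, …
g: a_k = 0, 3, 0, -1, 0, 3/5, 0, -3/7, …
Product ⇒ symmetric product L₀, ord ≤ 4.
h=∫₀ˣh₀: take L = L₀·Dx.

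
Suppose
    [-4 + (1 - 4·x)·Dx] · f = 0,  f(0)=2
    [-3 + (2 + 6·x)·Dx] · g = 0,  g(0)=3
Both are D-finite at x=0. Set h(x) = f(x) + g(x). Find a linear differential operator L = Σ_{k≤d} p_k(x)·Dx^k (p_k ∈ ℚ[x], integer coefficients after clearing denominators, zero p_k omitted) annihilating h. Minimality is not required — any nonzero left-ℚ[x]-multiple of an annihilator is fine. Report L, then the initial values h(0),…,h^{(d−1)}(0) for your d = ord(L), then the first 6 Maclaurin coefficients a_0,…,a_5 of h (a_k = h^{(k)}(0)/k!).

f: a_k = 2, 8, 32, 128, 512, 2048, …
g: a_k = 3, 9/2, -27/8, 81/16, -1215/128, 5103/256, …
h₀=f+g: left-lcm gives L₀, ord ≤ 2.
L = (-228 - 432·x) + (137 + 696·x + 1296·x^2)·Dx + (-10 - 62·x + 192·x^2 + 864·x^3)·Dx^2  (order 2).
h: a_k = 5, 25/2, 229/8, 2129/16, 64321/128, 529391/256, …
ICs: h(0) = 5, h′(0) = 25/2.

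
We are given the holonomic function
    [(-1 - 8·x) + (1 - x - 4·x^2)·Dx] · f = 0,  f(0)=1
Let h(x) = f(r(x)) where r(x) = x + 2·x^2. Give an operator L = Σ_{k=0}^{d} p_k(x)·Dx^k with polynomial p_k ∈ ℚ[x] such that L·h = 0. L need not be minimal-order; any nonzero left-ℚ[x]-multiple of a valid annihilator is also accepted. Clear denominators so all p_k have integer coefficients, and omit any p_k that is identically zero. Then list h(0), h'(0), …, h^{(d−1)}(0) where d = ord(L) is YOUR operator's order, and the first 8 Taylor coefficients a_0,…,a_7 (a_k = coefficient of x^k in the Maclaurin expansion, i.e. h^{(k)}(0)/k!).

L = (1 + 12·x + 48·x^2 + 64·x^3) + (-1 + x + 6·x^2 + 16·x^3 + 16·x^4)·Dx  (order 1).
h: a_k = 1, 1, 7, 29, 103, 405, 1599, 6141, …
ICs: h(0) = 1.

f: a_k = 1, 1, 5, 9, 29, 65, 181, 441, …
f∘r: x↦r, Dx↦Dx/r' in L_f ⇒ L₀.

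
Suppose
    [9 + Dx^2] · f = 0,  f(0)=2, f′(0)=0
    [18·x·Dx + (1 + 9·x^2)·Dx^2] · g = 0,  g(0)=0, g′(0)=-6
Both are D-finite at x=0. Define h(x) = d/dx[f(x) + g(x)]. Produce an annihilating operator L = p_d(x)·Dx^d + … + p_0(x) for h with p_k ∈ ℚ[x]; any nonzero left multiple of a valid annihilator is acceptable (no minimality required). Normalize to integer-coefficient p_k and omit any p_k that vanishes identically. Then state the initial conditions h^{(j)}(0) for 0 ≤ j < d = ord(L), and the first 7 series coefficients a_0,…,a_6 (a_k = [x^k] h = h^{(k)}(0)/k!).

L = (-1782·x + 20412·x^3 + 13122·x^5) + (-9 + 567·x^2 + 6561·x^4 + 6561·x^6)·Dx + (-198·x + 2268·x^3 + 1458·x^5)·Dx^2 + (-1 + 63·x^2 + 729·x^4 + 729·x^6)·Dx^3  (order 3).
h: a_k = -6, -18, 54, 27, -486, -243/20, 4374, …
ICs: h(0) = -6, h′(0) = -18, h′′(0) = 108.

f: a_k = 2, 0, -9, 0, 27/4, 0, -81/40, …
g: a_k = 0, -6, 0, 18, 0, -486/5, 0, …
h₀=f+g: left-lcm gives L₀, ord ≤ 4.
h=h₀': d/dx-closure on L₀ ⇒ L.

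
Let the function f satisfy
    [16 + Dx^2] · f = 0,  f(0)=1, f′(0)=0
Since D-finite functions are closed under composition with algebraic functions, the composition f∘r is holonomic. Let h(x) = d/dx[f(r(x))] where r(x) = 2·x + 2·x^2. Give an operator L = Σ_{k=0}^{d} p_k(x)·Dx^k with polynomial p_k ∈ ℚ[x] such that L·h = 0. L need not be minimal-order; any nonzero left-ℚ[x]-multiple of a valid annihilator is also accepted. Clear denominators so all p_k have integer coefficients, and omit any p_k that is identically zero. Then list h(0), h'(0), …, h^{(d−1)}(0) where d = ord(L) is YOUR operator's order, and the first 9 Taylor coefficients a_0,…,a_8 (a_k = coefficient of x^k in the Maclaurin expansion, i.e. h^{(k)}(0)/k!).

f: a_k = 1, 0, -8, 0, 32/3, 0, -256/45, 0, 512/315, …
Change of var in L_f (x↦r) gives L₀.
h=h₀': d/dx-closure on L₀ ⇒ L.
L = (76 + 512·x + 1536·x^2 + 2048·x^3 + 1024·x^4) + (-6 - 12·x)·Dx + (1 + 4·x + 4·x^2)·Dx^2  (order 2).
h: a_k = 0, -64, -192, 1664/3, 10240/3, 59392/15, -157696/15, -12283904/315, -1245184/35, …
ICs: h(0) = 0, h′(0) = -64.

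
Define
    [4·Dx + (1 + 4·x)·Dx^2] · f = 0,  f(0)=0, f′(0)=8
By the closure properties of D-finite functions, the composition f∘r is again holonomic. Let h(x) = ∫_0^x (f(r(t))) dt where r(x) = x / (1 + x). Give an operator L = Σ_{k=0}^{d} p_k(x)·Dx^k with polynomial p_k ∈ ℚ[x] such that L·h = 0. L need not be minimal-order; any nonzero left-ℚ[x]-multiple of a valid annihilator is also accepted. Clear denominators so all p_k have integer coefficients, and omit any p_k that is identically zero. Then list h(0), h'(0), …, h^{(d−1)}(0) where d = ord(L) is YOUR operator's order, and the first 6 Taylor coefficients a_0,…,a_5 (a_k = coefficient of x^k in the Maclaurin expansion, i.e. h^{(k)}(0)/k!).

L = (6 + 10·x)·Dx^2 + (1 + 6·x + 5·x^2)·Dx^3  (order 3).
h: a_k = 0, 0, 4, -8, 62/3, -312/5, …
ICs: h(0) = 0, h′(0) = 0, h′′(0) = 8.

f: a_k = 0, 8, -16, 128/3, -128, 2048/5, …
Substitute x→r, Dx→(1/r')Dx; clear ⇒ L₀.
Integrate: L := L₀·Dx.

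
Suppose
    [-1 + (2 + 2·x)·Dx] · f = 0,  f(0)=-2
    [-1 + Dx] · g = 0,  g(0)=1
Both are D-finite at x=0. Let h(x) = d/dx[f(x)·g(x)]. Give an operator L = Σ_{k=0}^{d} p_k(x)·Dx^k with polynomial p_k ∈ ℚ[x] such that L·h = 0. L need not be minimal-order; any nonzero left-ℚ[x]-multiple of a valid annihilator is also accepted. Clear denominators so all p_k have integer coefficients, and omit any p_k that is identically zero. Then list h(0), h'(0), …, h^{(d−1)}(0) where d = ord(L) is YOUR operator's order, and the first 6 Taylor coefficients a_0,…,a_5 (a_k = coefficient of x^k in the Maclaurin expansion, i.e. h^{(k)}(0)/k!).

L = (7 + 12·x + 4·x^2) + (-6 - 10·x - 4·x^2)·Dx  (order 1).
h: a_k = -3, -7/2, -17/8, -11/16, -107/384, 89/3840, …
ICs: h(0) = -3.

f: a_k = -2, -1, 1/4, -1/8, 5/64, -7/128, …
g: a_k = 1, 1, 1/2, 1/6, 1/24, 1/120, …
h₀=f·g: eliminate ⇒ L₀, order ≤ 1·1.
h₀' ⇒ L via d/dx closure of L₀.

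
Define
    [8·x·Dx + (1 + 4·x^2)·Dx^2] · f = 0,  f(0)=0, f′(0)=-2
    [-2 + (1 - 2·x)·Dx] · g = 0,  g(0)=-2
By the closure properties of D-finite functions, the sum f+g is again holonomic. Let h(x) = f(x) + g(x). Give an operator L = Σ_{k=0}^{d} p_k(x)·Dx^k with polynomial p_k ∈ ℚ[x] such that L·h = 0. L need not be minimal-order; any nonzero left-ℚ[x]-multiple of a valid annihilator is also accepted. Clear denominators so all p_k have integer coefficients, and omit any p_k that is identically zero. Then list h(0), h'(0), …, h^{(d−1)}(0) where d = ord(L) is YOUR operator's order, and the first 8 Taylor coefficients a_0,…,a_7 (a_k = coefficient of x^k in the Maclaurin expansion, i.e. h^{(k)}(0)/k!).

L = (8 - 64·x - 96·x^2)·Dx + (-8 + 8·x - 32·x^2 - 96·x^3)·Dx^2 + (1 - 16·x^4)·Dx^3  (order 3).
h: a_k = -2, -6, -8, -40/3, -32, -352/5, -128, -1664/7, …
ICs: h(0) = -2, h′(0) = -6, h′′(0) = -16.

f: a_k = 0, -2, 0, 8/3, 0, -32/5, 0, 128/7, …
g: a_k = -2, -4, -8, -16, -32, -64, -128, -256, …
L₀ := lclm(L_f,L_g); ord L₀ ≤ 2+1.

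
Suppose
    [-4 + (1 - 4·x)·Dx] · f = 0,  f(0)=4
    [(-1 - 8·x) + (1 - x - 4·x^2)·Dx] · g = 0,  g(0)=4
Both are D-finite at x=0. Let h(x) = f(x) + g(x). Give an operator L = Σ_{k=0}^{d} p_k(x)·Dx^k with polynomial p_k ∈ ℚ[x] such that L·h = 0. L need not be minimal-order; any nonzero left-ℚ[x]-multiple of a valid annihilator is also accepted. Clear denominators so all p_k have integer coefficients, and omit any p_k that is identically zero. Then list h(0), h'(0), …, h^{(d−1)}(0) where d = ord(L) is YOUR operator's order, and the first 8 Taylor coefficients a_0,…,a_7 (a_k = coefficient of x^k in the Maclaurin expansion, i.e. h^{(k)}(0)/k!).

f: a_k = 4, 16, 64, 256, 1024, 4096, 16384, 65536, …
g: a_k = 4, 4, 20, 36, 116, 260, 724, 1764, …
f+g: L₀ = lclm(L_f,L_g), ord ≤ 1+1.
L = (8 - 288·x + 384·x^2 - 512·x^3) + (22 - 8·x - 288·x^2 + 640·x^3 - 1024·x^4)·Dx + (-3 + 23·x - 56·x^2 + 32·x^3 + 128·x^4 - 256·x^5)·Dx^2  (order 2).
h: a_k = 8, 20, 84, 292, 1140, 4356, 17108, 67300, …
ICs: h(0) = 8, h′(0) = 20.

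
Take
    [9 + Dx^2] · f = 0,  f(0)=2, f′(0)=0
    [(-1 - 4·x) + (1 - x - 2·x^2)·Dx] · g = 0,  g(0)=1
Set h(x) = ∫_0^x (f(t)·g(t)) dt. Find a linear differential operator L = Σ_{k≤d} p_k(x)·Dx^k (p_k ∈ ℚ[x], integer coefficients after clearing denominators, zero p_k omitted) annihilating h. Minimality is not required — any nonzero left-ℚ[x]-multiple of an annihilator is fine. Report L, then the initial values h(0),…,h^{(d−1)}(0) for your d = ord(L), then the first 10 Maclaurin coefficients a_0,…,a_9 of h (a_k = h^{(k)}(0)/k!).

L = (-5 + 9·x + 18·x^2)·Dx + (2 + 8·x)·Dx^2 + (-1 + x + 2·x^2)·Dx^3  (order 3).
h: a_k = 0, 2, 1, -1, 1/4, 7/20, 5/8, 209/280, 509/320, 5849/2240, …
ICs: h(0) = 0, h′(0) = 2, h′′(0) = 2.

f: a_k = 2, 0, -9, 0, 27/4, 0, -81/40, 0, 729/2240, 0, …
g: a_k = 1, 1, 3, 5, 11, 21, 43, 85, 171, 341, …
Product ⇒ symmetric product L₀, ord ≤ 2.
h=∫h₀ ⇒ L = L₀·Dx.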